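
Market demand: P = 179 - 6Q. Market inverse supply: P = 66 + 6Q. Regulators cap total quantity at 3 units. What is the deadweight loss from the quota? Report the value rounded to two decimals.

247.04

Without the quota, 179 - 6Q = 66 + 6Q gives Q* = 9.4167.
At Q = 3 the demand price is 179 - 6(3) = 161 and the supply price is 66 + 6(3) = 84.
Deadweight loss is the triangle between the curves from 3 to 9.4167: (1/2)(161 - 84)(9.4167 - 3) = 247.0417.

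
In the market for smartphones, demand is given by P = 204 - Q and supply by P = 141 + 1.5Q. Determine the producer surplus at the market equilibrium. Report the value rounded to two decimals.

Setting demand equal to supply, 63 = 2.5Q, so Q* = 25.2 and P* = 178.8.
The supply curve's price intercept is 141, so PS = (1/2)(Q*)(P* - 141) = (1/2)(25.2)(37.8) = 476.28.

476.28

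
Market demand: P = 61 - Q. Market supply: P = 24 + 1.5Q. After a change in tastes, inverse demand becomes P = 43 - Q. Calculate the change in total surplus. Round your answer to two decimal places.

-201.60

Initial equilibrium: Q_0 = 14.8, P_0 = 46.2; CS_0 = (1/2)(14.8)(14.8) = 109.52, PS_0 = (1/2)(14.8)(22.2) = 164.28.
New equilibrium: 43 - Q = 24 + 1.5Q gives Q_1 = 7.6, P_1 = 35.4; CS_1 = 28.88, PS_1 = 43.32.
Change in total surplus = (28.88 + 43.32) - (109.52 + 164.28) = -201.6.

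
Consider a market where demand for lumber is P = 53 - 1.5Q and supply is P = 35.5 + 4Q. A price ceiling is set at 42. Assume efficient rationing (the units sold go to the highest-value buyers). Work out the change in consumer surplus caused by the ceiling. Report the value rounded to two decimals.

8.30

Free-market equilibrium: 53 - 1.5Q = 35.5 + 4Q gives Q* = 3.1818, P* = 48.2273.
At P = 42, sellers supply (42 - 35.5)/4 = 1.625 while buyers want more, so the quantity traded is 1.625 at price 42.
CS goes from (1/2)(3.1818)(4.7727) = 7.593 to 15.8945 (computed as (53 - 42)(1.625) - (1/2)(1.5)(1.625)^2), a change of 8.3016.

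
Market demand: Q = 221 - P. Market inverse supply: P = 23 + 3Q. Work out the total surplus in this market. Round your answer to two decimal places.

Rewriting demand in inverse form: P = 221 - Q.
Equilibrium: 221 - Q = 23 + 3Q, so Q* = 49.5 and P* = 171.5.
Total surplus is the full triangle between the curves from 0 to Q*: (1/2)(49.5)(221 - 23) = 4900.5.

4900.50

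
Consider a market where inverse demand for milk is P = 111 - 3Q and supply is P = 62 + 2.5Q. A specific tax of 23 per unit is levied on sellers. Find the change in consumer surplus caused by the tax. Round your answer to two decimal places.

-85.54

Without the tax, 111 - 3Q = 62 + 2.5Q so Q* = 8.9091 and P* = 84.2727.
With the tax, sellers need 23 more per unit: 111 - 3Q = 62 + 2.5Q + 23, so Q_t = 4.7273. Buyers pay P_b = 96.8182; sellers receive P_s = P_b - 23 = 73.8182.
CS falls from (1/2)(8.9091)(26.7273) = 119.0579 to (1/2)(4.7273)(14.1818) = 33.5207, a change of -85.5372.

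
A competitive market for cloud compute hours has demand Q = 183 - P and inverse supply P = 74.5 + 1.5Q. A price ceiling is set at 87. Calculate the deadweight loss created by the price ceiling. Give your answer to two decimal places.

1537.09

Rewriting demand in inverse form: P = 183 - Q.
Free-market equilibrium: 183 - Q = 74.5 + 1.5Q gives Q* = 43.4, P* = 139.6.
At the ceiling price 87, quantity supplied is (87 - 74.5)/1.5 = 8.3333; supply is the short side, so Q = 8.3333 trades at P = 87.
The lost-trades triangle has base Q* - 8.3333 = 35.0667 and height equal to the gap between the curves at Q = 8.3333, which is 174.6667 - 87 = 87.6667. DWL = (1/2)(35.0667)(87.6667) = 1537.0889.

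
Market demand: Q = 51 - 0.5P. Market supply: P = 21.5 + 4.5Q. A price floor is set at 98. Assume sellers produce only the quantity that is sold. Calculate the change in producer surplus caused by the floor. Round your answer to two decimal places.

-201.10

Rewriting demand in inverse form: P = 102 - 2Q.
Without the control, 102 - 2Q = 21.5 + 4.5Q so Q* = 12.3846 and P* = 77.2308.
At the floor price 98, quantity demanded is (102 - 98)/2 = 2; demand is the short side, so Q = 2 trades at P = 98.
PS goes from (1/2)(12.3846)(55.7308) = 345.1021 to 144 (computed as (98 - 21.5)(2) - (1/2)(4.5)(2)^2), a change of -201.1021.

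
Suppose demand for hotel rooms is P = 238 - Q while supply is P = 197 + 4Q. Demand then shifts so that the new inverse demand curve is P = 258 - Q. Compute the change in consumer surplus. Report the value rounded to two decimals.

Initial equilibrium: Q_0 = 8.2, P_0 = 229.8; CS_0 = (1/2)(8.2)(8.2) = 33.62, PS_0 = (1/2)(8.2)(32.8) = 134.48.
New equilibrium: 258 - Q = 197 + 4Q gives Q_1 = 12.2, P_1 = 245.8; CS_1 = 74.42, PS_1 = 297.68.
Change in consumer surplus = 74.42 - 33.62 = 40.8.

40.80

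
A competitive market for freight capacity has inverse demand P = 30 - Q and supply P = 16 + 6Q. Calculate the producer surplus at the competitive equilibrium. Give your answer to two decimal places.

12.00

Equilibrium: 30 - Q = 16 + 6Q, so Q* = 2 and P* = 28.
Producer surplus is the triangle above supply below P*: (1/2)(2)(28 - 16) = (1/2)(2)(12) = 12.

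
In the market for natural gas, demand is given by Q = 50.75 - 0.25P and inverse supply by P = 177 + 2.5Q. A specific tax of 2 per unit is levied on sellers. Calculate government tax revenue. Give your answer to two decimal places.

Rewriting demand in inverse form: P = 203 - 4Q.
Without the tax, 203 - 4Q = 177 + 2.5Q so Q* = 4 and P* = 187.
A tax on sellers shifts supply up by 2: 203 - 4Q = 177 + 2.5Q + 2, so Q_t = 3.6923. Buyers pay P_b = 188.2308; sellers receive P_s = P_b - 2 = 186.2308.
Tax revenue = t x Q_t = 2 x 3.6923 = 7.3846.

7.38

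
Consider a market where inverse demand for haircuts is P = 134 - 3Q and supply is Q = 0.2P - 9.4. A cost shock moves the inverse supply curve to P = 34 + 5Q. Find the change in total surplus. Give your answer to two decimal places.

Rewriting supply in inverse form: P = 47 + 5Q.
Initial equilibrium: Q_0 = 10.875, P_0 = 101.375; CS_0 = (1/2)(10.875)(32.625) = 177.3984, PS_0 = (1/2)(10.875)(54.375) = 295.6641.
New equilibrium: 134 - 3Q = 34 + 5Q gives Q_1 = 12.5, P_1 = 96.5; CS_1 = 234.375, PS_1 = 390.625.
Change in total surplus = (234.375 + 390.625) - (177.3984 + 295.6641) = 151.9375.

151.94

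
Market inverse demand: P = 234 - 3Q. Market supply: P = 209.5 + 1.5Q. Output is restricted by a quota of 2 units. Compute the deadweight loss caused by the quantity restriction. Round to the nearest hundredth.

26.69

Unrestricted equilibrium: Q* = (234 - 209.5)/(3 + 1.5) = 5.4444.
At Q = 2 the demand price is 234 - 3(2) = 228 and the supply price is 209.5 + 1.5(2) = 212.5.
Deadweight loss is the triangle between the curves from 2 to 5.4444: (1/2)(228 - 212.5)(5.4444 - 2) = 26.6944.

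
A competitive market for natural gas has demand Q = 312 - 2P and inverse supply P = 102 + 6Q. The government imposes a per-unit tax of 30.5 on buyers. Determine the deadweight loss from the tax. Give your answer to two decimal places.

Rewriting demand in inverse form: P = 156 - 0.5Q.
Without the tax, 156 - 0.5Q = 102 + 6Q so Q* = 8.3077 and P* = 151.8462.
With the tax, buyers' net willingness to pay falls by 30.5: (156 - 30.5) - 0.5Q = 102 + 6Q, so Q_t = 3.6154. Buyers pay P_b = 154.1923; sellers receive P_s = P_b - 30.5 = 123.6923.
Deadweight loss is the triangle between the curves from Q_t to Q*: (1/2)(8.3077 - 3.6154)(30.5) = 71.5577.

71.56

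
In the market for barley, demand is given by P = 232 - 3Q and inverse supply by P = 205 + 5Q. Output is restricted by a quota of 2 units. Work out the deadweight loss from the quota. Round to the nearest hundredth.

7.56

Without the quota, 232 - 3Q = 205 + 5Q gives Q* = 3.375.
At Q = 2 the demand price is 232 - 3(2) = 226 and the supply price is 205 + 5(2) = 215.
Deadweight loss is the triangle between the curves from 2 to 3.375: (1/2)(226 - 215)(3.375 - 2) = 7.5625.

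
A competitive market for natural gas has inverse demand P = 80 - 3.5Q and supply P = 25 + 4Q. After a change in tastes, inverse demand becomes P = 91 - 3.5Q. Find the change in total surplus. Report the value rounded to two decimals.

Initial equilibrium: Q_0 = 7.3333, P_0 = 54.3333; CS_0 = (1/2)(7.3333)(25.6667) = 94.1111, PS_0 = (1/2)(7.3333)(29.3333) = 107.5556.
New equilibrium: 91 - 3.5Q = 25 + 4Q gives Q_1 = 8.8, P_1 = 60.2; CS_1 = 135.52, PS_1 = 154.88.
Change in total surplus = (135.52 + 154.88) - (94.1111 + 107.5556) = 88.7333.

88.73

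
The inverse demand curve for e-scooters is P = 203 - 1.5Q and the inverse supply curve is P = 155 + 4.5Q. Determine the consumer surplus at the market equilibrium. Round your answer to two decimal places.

Equilibrium: 203 - 1.5Q = 155 + 4.5Q, so Q* = 8 and P* = 191.
The demand choke price is 203, so CS = (1/2)(Q*)(203 - P*) = (1/2)(8)(12) = 48.

48.00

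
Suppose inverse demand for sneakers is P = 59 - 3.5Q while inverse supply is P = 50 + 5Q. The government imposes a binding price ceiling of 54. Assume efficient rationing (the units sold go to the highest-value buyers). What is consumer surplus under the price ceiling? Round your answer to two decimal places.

2.88

Without the control, 59 - 3.5Q = 50 + 5Q so Q* = 1.0588 and P* = 55.2941.
At the ceiling price 54, quantity supplied is (54 - 50)/5 = 0.8; supply is the short side, so Q = 0.8 trades at P = 54.
The demand price at Q = 0.8 is 56.2. CS is the trapezoid between demand and 54 over [0, 0.8]: (1/2)[(59 - 54) + (56.2 - 54)](0.8) = 2.88.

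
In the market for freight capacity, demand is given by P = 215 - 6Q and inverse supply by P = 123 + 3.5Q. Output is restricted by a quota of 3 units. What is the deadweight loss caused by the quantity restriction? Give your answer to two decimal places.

212.22

Without the quota, 215 - 6Q = 123 + 3.5Q gives Q* = 9.6842.
At Q = 3 the demand price is 215 - 6(3) = 197 and the supply price is 123 + 3.5(3) = 133.5.
Deadweight loss is the triangle between the curves from 3 to 9.6842: (1/2)(197 - 133.5)(9.6842 - 3) = 212.2237.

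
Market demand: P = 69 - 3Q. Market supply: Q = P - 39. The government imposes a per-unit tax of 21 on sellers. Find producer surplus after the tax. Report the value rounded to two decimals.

2.53

Rewriting supply in inverse form: P = 39 + Q.
Without the tax, 69 - 3Q = 39 + Q so Q* = 7.5 and P* = 46.5.
A tax on sellers shifts supply up by 21: 69 - 3Q = 39 + Q + 21, so Q_t = 2.25. Buyers pay P_b = 62.25; sellers receive P_s = P_b - 21 = 41.25.
PS = (1/2)(Q_t)(P_s - 39) = (1/2)(2.25)(2.25) = 2.5312.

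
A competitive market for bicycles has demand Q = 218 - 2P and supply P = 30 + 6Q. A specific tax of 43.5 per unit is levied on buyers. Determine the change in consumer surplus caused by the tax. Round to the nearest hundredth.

Rewriting demand in inverse form: P = 109 - 0.5Q.
Without the tax, 109 - 0.5Q = 30 + 6Q so Q* = 12.1538 and P* = 102.9231.
With the tax, buyers' net willingness to pay falls by 43.5: (109 - 43.5) - 0.5Q = 30 + 6Q, so Q_t = 5.4615. Buyers pay P_b = 106.2692; sellers receive P_s = P_b - 43.5 = 62.7692.
CS falls from (1/2)(12.1538)(6.0769) = 36.929 to (1/2)(5.4615)(2.7308) = 7.4571, a change of -29.4719.

-29.47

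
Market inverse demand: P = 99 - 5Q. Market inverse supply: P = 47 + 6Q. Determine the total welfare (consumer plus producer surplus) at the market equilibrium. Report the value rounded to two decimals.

122.91

Setting demand equal to supply, 52 = 11Q, so Q* = 4.7273 and P* = 75.3636.
CS = (1/2)(4.7273)(23.6364) = 55.8678 and PS = (1/2)(4.7273)(28.3636) = 67.0413, so total surplus = 122.9091.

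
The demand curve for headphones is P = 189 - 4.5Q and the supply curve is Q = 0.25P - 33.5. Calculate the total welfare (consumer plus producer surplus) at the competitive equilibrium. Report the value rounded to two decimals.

177.94

Rewriting supply in inverse form: P = 134 + 4Q.
Equilibrium: 189 - 4.5Q = 134 + 4Q, so Q* = 6.4706 and P* = 159.8824.
Total surplus is the full triangle between the curves from 0 to Q*: (1/2)(6.4706)(189 - 134) = 177.9412.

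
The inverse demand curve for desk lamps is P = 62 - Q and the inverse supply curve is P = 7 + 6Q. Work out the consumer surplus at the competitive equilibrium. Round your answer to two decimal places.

Set 62 - Q = 7 + 6Q, which gives 55 = 7Q, so Q* = 7.8571 and P* = 62 - (7.8571) = 54.1429.
The demand choke price is 62, so CS = (1/2)(Q*)(62 - P*) = (1/2)(7.8571)(7.8571) = 30.8673.

30.87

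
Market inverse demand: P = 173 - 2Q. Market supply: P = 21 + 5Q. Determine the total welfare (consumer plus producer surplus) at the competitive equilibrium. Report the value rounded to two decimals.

1650.29

Setting demand equal to supply, 152 = 7Q, so Q* = 21.7143 and P* = 129.5714.
CS = (1/2)(21.7143)(43.4286) = 471.5102 and PS = (1/2)(21.7143)(108.5714) = 1178.7755, so total surplus = 1650.2857.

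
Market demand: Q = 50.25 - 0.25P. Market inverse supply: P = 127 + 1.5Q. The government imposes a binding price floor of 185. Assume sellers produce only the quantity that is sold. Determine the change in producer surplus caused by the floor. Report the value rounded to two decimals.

Rewriting demand in inverse form: P = 201 - 4Q.
Free-market equilibrium: 201 - 4Q = 127 + 1.5Q gives Q* = 13.4545, P* = 147.1818.
At the floor price 185, quantity demanded is (201 - 185)/4 = 4; demand is the short side, so Q = 4 trades at P = 185.
PS goes from (1/2)(13.4545)(20.1818) = 135.7686 to 220 (computed as (185 - 127)(4) - (1/2)(1.5)(4)^2), a change of 84.2314.

84.23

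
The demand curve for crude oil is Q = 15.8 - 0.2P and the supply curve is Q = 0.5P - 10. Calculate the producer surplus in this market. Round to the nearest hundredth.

Rewriting demand in inverse form: P = 79 - 5Q.
Rewriting supply in inverse form: P = 20 + 2Q.
Equilibrium: 79 - 5Q = 20 + 2Q, so Q* = 8.4286 and P* = 36.8571.
Producer surplus is the triangle above supply below P*: (1/2)(8.4286)(36.8571 - 20) = (1/2)(8.4286)(16.8571) = 71.0408.

71.04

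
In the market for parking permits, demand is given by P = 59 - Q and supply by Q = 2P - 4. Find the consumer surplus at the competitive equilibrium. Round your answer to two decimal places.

722.00

Rewriting supply in inverse form: P = 2 + 0.5Q.
Equilibrium: 59 - Q = 2 + 0.5Q, so Q* = 38 and P* = 21.
Consumer surplus is the triangle under demand above P*: (1/2)(38)(59 - 21) = (1/2)(38)(38) = 722.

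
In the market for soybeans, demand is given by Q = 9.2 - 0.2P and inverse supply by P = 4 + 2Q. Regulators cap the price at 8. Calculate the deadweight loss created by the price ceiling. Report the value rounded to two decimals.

56.00

Rewriting demand in inverse form: P = 46 - 5Q.
Without the control, 46 - 5Q = 4 + 2Q so Q* = 6 and P* = 16.
At P = 8, sellers supply (8 - 4)/2 = 2 while buyers want more, so the quantity traded is 2 at price 8.
At Q = 2 the demand price is 36 and the supply price is 8. Deadweight loss is the triangle between the curves from 2 to 6: (1/2)(36 - 8)(6 - 2) = 56.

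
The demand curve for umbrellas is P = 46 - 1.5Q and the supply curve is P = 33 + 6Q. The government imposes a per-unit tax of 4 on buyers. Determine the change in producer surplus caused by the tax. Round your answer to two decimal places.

Pre-tax equilibrium: 46 - 1.5Q = 33 + 6Q gives Q* = 1.7333, P* = 43.4.
A tax on buyers shifts demand down by 4: (46 - 4) - 1.5Q = 33 + 6Q, so Q_t = 1.2. Buyers pay P_b = 44.2; sellers receive P_s = P_b - 4 = 40.2.
PS falls from (1/2)(1.7333)(10.4) = 9.0133 to (1/2)(1.2)(7.2) = 4.32, a change of -4.6933.

-4.69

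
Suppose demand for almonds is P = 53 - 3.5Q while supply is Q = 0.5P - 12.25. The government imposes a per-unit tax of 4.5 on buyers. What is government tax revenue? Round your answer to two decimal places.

Rewriting supply in inverse form: P = 24.5 + 2Q.
Pre-tax equilibrium: 53 - 3.5Q = 24.5 + 2Q gives Q* = 5.1818, P* = 34.8636.
With the tax, buyers' net willingness to pay falls by 4.5: (53 - 4.5) - 3.5Q = 24.5 + 2Q, so Q_t = 4.3636. Buyers pay P_b = 37.7273; sellers receive P_s = P_b - 4.5 = 33.2273.
Tax revenue = t x Q_t = 4.5 x 4.3636 = 19.6364.

19.64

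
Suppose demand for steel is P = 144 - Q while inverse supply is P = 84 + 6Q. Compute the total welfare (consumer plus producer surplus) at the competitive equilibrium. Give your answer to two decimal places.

257.14

Setting demand equal to supply, 60 = 7Q, so Q* = 8.5714 and P* = 135.4286.
Total surplus is the full triangle between the curves from 0 to Q*: (1/2)(8.5714)(144 - 84) = 257.1429.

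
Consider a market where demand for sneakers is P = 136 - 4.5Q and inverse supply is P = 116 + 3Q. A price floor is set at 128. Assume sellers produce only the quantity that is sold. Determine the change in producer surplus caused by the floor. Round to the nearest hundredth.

Free-market equilibrium: 136 - 4.5Q = 116 + 3Q gives Q* = 2.6667, P* = 124.
At the floor price 128, quantity demanded is (136 - 128)/4.5 = 1.7778; demand is the short side, so Q = 1.7778 trades at P = 128.
PS goes from (1/2)(2.6667)(8) = 10.6667 to 16.5926 (computed as (128 - 116)(1.7778) - (1/2)(3)(1.7778)^2), a change of 5.9259.

5.93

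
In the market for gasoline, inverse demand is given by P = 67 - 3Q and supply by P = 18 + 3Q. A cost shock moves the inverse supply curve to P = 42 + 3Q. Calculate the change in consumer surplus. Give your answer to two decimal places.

-74.00

Initial equilibrium: Q_0 = 8.1667, P_0 = 42.5; CS_0 = (1/2)(8.1667)(24.5) = 100.0417, PS_0 = (1/2)(8.1667)(24.5) = 100.0417.
New equilibrium: 67 - 3Q = 42 + 3Q gives Q_1 = 4.1667, P_1 = 54.5; CS_1 = 26.0417, PS_1 = 26.0417.
Change in consumer surplus = 26.0417 - 100.0417 = -74.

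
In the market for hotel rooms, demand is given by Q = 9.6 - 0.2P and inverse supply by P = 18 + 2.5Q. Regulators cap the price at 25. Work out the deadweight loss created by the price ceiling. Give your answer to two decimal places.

5.40

Rewriting demand in inverse form: P = 48 - 5Q.
Free-market equilibrium: 48 - 5Q = 18 + 2.5Q gives Q* = 4, P* = 28.
At P = 25, sellers supply (25 - 18)/2.5 = 2.8 while buyers want more, so the quantity traded is 2.8 at price 25.
At Q = 2.8 the demand price is 34 and the supply price is 25. Deadweight loss is the triangle between the curves from 2.8 to 4: (1/2)(34 - 25)(4 - 2.8) = 5.4.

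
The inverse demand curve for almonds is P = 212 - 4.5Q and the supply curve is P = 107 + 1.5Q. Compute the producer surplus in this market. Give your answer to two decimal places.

Set 212 - 4.5Q = 107 + 1.5Q, which gives 105 = 6Q, so Q* = 17.5 and P* = 212 - 4.5(17.5) = 133.25.
The supply curve's price intercept is 107, so PS = (1/2)(Q*)(P* - 107) = (1/2)(17.5)(26.25) = 229.6875.

229.69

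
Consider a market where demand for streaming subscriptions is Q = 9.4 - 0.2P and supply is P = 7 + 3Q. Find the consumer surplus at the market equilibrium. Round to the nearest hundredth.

Rewriting demand in inverse form: P = 47 - 5Q.
Equilibrium: 47 - 5Q = 7 + 3Q, so Q* = 5 and P* = 22.
Consumer surplus is the triangle under demand above P*: (1/2)(5)(47 - 22) = (1/2)(5)(25) = 62.5.

62.50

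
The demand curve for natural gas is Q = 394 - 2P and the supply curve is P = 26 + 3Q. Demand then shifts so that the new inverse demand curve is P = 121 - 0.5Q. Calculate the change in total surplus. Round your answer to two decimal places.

-2888.00

Rewriting demand in inverse form: P = 197 - 0.5Q.
Initial equilibrium: Q_0 = 48.8571, P_0 = 172.5714; CS_0 = (1/2)(48.8571)(24.4286) = 596.7551, PS_0 = (1/2)(48.8571)(146.5714) = 3580.5306.
New equilibrium: 121 - 0.5Q = 26 + 3Q gives Q_1 = 27.1429, P_1 = 107.4286; CS_1 = 184.1837, PS_1 = 1105.102.
Change in total surplus = (184.1837 + 1105.102) - (596.7551 + 3580.5306) = -2888.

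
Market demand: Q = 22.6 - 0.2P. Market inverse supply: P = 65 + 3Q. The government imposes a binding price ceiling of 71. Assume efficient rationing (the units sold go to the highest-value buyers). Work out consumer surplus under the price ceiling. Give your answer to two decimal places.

Rewriting demand in inverse form: P = 113 - 5Q.
Free-market equilibrium: 113 - 5Q = 65 + 3Q gives Q* = 6, P* = 83.
At P = 71, sellers supply (71 - 65)/3 = 2 while buyers want more, so the quantity traded is 2 at price 71.
The demand price at Q = 2 is 103. CS is the trapezoid between demand and 71 over [0, 2]: (1/2)[(113 - 71) + (103 - 71)](2) = 74.

74.00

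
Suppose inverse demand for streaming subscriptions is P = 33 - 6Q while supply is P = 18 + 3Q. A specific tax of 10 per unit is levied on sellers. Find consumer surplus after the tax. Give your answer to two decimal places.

Pre-tax equilibrium: 33 - 6Q = 18 + 3Q gives Q* = 1.6667, P* = 23.
With the tax, sellers need 10 more per unit: 33 - 6Q = 18 + 3Q + 10, so Q_t = 0.5556. Buyers pay P_b = 29.6667; sellers receive P_s = P_b - 10 = 19.6667.
CS = (1/2)(Q_t)(33 - P_b) = (1/2)(0.5556)(3.3333) = 0.9259.

0.93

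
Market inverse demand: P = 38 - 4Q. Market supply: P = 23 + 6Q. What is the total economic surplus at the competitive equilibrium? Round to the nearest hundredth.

Equilibrium: 38 - 4Q = 23 + 6Q, so Q* = 1.5 and P* = 32.
CS = (1/2)(1.5)(6) = 4.5 and PS = (1/2)(1.5)(9) = 6.75, so total surplus = 11.25.

11.25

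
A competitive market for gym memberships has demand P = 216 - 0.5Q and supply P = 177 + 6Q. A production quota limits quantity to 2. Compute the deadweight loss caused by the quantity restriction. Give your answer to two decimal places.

Unrestricted equilibrium: Q* = (216 - 177)/(0.5 + 6) = 6.
At Q = 2 the demand price is 216 - 0.5(2) = 215 and the supply price is 177 + 6(2) = 189.
Deadweight loss is the triangle between the curves from 2 to 6: (1/2)(215 - 189)(6 - 2) = 52.

52.00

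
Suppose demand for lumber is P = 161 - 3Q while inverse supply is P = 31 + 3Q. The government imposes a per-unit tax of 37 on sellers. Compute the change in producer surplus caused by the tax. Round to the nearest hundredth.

Pre-tax equilibrium: 161 - 3Q = 31 + 3Q gives Q* = 21.6667, P* = 96.
With the tax, sellers need 37 more per unit: 161 - 3Q = 31 + 3Q + 37, so Q_t = 15.5. Buyers pay P_b = 114.5; sellers receive P_s = P_b - 37 = 77.5.
Producers lose the trapezoid between P_s and P* out to Q_t plus the triangle from Q_t to Q*: change in PS = 360.375 - 704.1667 = -343.7917.

-343.79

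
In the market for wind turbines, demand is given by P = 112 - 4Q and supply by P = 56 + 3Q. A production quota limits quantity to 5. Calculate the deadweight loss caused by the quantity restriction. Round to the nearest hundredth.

Without the quota, 112 - 4Q = 56 + 3Q gives Q* = 8.
At Q = 5 the demand price is 112 - 4(5) = 92 and the supply price is 56 + 3(5) = 71.
Deadweight loss is the triangle between the curves from 5 to 8: (1/2)(92 - 71)(8 - 5) = 31.5.

31.50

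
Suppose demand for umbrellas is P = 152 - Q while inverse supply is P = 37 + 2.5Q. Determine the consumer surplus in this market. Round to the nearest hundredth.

539.80

Equilibrium: 152 - Q = 37 + 2.5Q, so Q* = 32.8571 and P* = 119.1429.
CS is the area between the demand curve and P* from 0 to Q*: (1/2)(32.8571)(32.8571) = 539.7959.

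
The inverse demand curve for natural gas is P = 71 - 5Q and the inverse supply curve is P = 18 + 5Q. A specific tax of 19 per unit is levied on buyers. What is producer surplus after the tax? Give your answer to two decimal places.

Pre-tax equilibrium: 71 - 5Q = 18 + 5Q gives Q* = 5.3, P* = 44.5.
With the tax, buyers' net willingness to pay falls by 19: (71 - 19) - 5Q = 18 + 5Q, so Q_t = 3.4. Buyers pay P_b = 54; sellers receive P_s = P_b - 19 = 35.
PS = (1/2)(Q_t)(P_s - 18) = (1/2)(3.4)(17) = 28.9.

28.90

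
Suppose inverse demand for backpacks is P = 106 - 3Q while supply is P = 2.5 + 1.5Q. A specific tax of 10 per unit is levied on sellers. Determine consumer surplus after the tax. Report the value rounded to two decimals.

Without the tax, 106 - 3Q = 2.5 + 1.5Q so Q* = 23 and P* = 37.
A tax on sellers shifts supply up by 10: 106 - 3Q = 2.5 + 1.5Q + 10, so Q_t = 20.7778. Buyers pay P_b = 43.6667; sellers receive P_s = P_b - 10 = 33.6667.
Consumer surplus is the triangle under demand above P_b: (1/2)(20.7778)(106 - 43.6667) = 647.5741.

647.57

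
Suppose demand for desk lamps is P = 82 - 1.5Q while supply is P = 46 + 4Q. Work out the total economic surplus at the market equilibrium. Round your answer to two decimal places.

Set 82 - 1.5Q = 46 + 4Q, which gives 36 = 5.5Q, so Q* = 6.5455 and P* = 82 - 1.5(6.5455) = 72.1818.
Total surplus is the full triangle between the curves from 0 to Q*: (1/2)(6.5455)(82 - 46) = 117.8182.

117.82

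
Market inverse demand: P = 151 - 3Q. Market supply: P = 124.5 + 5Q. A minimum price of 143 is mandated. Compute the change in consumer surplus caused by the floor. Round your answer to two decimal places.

Free-market equilibrium: 151 - 3Q = 124.5 + 5Q gives Q* = 3.3125, P* = 141.0625.
At the floor price 143, quantity demanded is (151 - 143)/3 = 2.6667; demand is the short side, so Q = 2.6667 trades at P = 143.
CS goes from (1/2)(3.3125)(9.9375) = 16.459 to 10.6667 (computed as (151 - 143)(2.6667) - (1/2)(3)(2.6667)^2), a change of -5.7923.

-5.79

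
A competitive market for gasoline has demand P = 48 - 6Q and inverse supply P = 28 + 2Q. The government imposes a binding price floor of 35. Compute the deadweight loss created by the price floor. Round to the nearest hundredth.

0.44

Free-market equilibrium: 48 - 6Q = 28 + 2Q gives Q* = 2.5, P* = 33.
At the floor price 35, quantity demanded is (48 - 35)/6 = 2.1667; demand is the short side, so Q = 2.1667 trades at P = 35.
The lost-trades triangle has base Q* - 2.1667 = 0.3333 and height equal to the gap between the curves at Q = 2.1667, which is 35 - 32.3333 = 2.6667. DWL = (1/2)(0.3333)(2.6667) = 0.4444.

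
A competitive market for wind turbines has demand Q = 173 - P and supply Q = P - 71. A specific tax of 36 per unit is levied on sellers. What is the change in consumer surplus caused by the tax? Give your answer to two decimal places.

Rewriting demand in inverse form: P = 173 - Q.
Rewriting supply in inverse form: P = 71 + Q.
Pre-tax equilibrium: 173 - Q = 71 + Q gives Q* = 51, P* = 122.
A tax on sellers shifts supply up by 36: 173 - Q = 71 + Q + 36, so Q_t = 33. Buyers pay P_b = 140; sellers receive P_s = P_b - 36 = 104.
CS falls from (1/2)(51)(51) = 1300.5 to (1/2)(33)(33) = 544.5, a change of -756.

-756.00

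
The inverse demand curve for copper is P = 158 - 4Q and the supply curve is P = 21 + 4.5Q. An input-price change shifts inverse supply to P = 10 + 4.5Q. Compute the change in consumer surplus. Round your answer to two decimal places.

86.78

Initial equilibrium: Q_0 = 16.1176, P_0 = 93.5294; CS_0 = (1/2)(16.1176)(64.4706) = 519.5571, PS_0 = (1/2)(16.1176)(72.5294) = 584.5017.
New equilibrium: 158 - 4Q = 10 + 4.5Q gives Q_1 = 17.4118, P_1 = 88.3529; CS_1 = 606.3391, PS_1 = 682.1315.
Change in consumer surplus = 606.3391 - 519.5571 = 86.782.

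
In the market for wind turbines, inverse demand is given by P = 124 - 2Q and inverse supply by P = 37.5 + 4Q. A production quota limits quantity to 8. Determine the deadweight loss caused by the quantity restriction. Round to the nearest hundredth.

123.52

Unrestricted equilibrium: Q* = (124 - 37.5)/(2 + 4) = 14.4167.
At Q = 8 the demand price is 124 - 2(8) = 108 and the supply price is 37.5 + 4(8) = 69.5.
DWL = (1/2)(gap between curves at 8) x (Q* - 8) = (1/2)(38.5)(6.4167) = 123.5208.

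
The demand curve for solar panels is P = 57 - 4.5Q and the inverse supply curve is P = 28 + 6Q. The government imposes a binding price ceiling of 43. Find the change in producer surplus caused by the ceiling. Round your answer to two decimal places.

-4.13

Without the control, 57 - 4.5Q = 28 + 6Q so Q* = 2.7619 and P* = 44.5714.
At the ceiling price 43, quantity supplied is (43 - 28)/6 = 2.5; supply is the short side, so Q = 2.5 trades at P = 43.
PS goes from (1/2)(2.7619)(16.5714) = 22.8844 to 18.75 (computed as (43 - 28)(2.5) - (1/2)(6)(2.5)^2), a change of -4.1344.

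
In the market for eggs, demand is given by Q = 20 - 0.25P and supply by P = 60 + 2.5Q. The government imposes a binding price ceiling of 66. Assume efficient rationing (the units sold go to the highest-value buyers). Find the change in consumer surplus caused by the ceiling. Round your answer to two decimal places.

Rewriting demand in inverse form: P = 80 - 4Q.
Without the control, 80 - 4Q = 60 + 2.5Q so Q* = 3.0769 and P* = 67.6923.
At the ceiling price 66, quantity supplied is (66 - 60)/2.5 = 2.4; supply is the short side, so Q = 2.4 trades at P = 66.
CS goes from (1/2)(3.0769)(12.3077) = 18.9349 to 22.08 (computed as (80 - 66)(2.4) - (1/2)(4)(2.4)^2), a change of 3.1451.

3.15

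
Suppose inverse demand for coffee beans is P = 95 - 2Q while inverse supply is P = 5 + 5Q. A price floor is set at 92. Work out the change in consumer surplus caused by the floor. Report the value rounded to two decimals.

Without the control, 95 - 2Q = 5 + 5Q so Q* = 12.8571 and P* = 69.2857.
At P = 92, buyers demand (95 - 92)/2 = 1.5 while sellers would supply more, so the quantity traded is 1.5 at price 92.
CS goes from (1/2)(12.8571)(25.7143) = 165.3061 to 2.25 (computed as (95 - 92)(1.5) - (1/2)(2)(1.5)^2), a change of -163.0561.

-163.06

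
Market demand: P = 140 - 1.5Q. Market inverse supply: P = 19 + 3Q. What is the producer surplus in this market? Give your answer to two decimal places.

1084.52

Equilibrium: 140 - 1.5Q = 19 + 3Q, so Q* = 26.8889 and P* = 99.6667.
Producer surplus is the triangle above supply below P*: (1/2)(26.8889)(99.6667 - 19) = (1/2)(26.8889)(80.6667) = 1084.5185.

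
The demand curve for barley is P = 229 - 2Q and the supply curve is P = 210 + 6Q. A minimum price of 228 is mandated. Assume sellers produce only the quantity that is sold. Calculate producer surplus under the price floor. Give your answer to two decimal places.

Without the control, 229 - 2Q = 210 + 6Q so Q* = 2.375 and P* = 224.25.
At the floor price 228, quantity demanded is (229 - 228)/2 = 0.5; demand is the short side, so Q = 0.5 trades at P = 228.
The supply price at Q = 0.5 is 213. PS is the trapezoid between 228 and supply over [0, 0.5]: (1/2)[(228 - 210) + (228 - 213)](0.5) = 8.25.

8.25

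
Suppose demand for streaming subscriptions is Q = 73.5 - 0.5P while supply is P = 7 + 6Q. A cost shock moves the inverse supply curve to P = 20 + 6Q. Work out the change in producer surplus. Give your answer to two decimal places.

-162.70

Rewriting demand in inverse form: P = 147 - 2Q.
Initial equilibrium: Q_0 = 17.5, P_0 = 112; CS_0 = (1/2)(17.5)(35) = 306.25, PS_0 = (1/2)(17.5)(105) = 918.75.
New equilibrium: 147 - 2Q = 20 + 6Q gives Q_1 = 15.875, P_1 = 115.25; CS_1 = 252.0156, PS_1 = 756.0469.
Change in producer surplus = 756.0469 - 918.75 = -162.7031.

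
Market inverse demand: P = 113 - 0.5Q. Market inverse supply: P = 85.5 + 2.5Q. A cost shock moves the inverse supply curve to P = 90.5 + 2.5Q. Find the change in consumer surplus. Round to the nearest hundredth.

-6.94

Initial equilibrium: Q_0 = 9.1667, P_0 = 108.4167; CS_0 = (1/2)(9.1667)(4.5833) = 21.0069, PS_0 = (1/2)(9.1667)(22.9167) = 105.0347.
New equilibrium: 113 - 0.5Q = 90.5 + 2.5Q gives Q_1 = 7.5, P_1 = 109.25; CS_1 = 14.0625, PS_1 = 70.3125.
Change in consumer surplus = 14.0625 - 21.0069 = -6.9444.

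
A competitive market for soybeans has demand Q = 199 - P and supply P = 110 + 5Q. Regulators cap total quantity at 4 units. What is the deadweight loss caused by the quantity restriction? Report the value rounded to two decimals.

352.08

Rewriting demand in inverse form: P = 199 - Q.
Without the quota, 199 - Q = 110 + 5Q gives Q* = 14.8333.
At Q = 4 the demand price is 199 - (4) = 195 and the supply price is 110 + 5(4) = 130.
DWL = (1/2)(gap between curves at 4) x (Q* - 4) = (1/2)(65)(10.8333) = 352.0833.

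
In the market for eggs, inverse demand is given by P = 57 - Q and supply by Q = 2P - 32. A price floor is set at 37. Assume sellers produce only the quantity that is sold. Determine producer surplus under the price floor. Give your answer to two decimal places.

Rewriting supply in inverse form: P = 16 + 0.5Q.
Free-market equilibrium: 57 - Q = 16 + 0.5Q gives Q* = 27.3333, P* = 29.6667.
At P = 37, buyers demand (57 - 37)/1 = 20 while sellers would supply more, so the quantity traded is 20 at price 37.
The supply price at Q = 20 is 26. PS is the trapezoid between 37 and supply over [0, 20]: (1/2)[(37 - 16) + (37 - 26)](20) = 320.

320.00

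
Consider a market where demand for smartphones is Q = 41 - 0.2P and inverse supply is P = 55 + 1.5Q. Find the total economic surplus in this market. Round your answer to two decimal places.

Rewriting demand in inverse form: P = 205 - 5Q.
Equilibrium: 205 - 5Q = 55 + 1.5Q, so Q* = 23.0769 and P* = 89.6154.
Total surplus is the full triangle between the curves from 0 to Q*: (1/2)(23.0769)(205 - 55) = 1730.7692.

1730.77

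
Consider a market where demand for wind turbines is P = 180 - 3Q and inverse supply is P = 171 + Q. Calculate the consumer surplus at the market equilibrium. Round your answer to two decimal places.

7.59

Set 180 - 3Q = 171 + Q, which gives 9 = 4Q, so Q* = 2.25 and P* = 180 - 3(2.25) = 173.25.
CS is the area between the demand curve and P* from 0 to Q*: (1/2)(2.25)(6.75) = 7.5938.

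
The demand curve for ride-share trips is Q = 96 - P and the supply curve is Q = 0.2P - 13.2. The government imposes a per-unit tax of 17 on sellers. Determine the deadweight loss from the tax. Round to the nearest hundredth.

Rewriting demand in inverse form: P = 96 - Q.
Rewriting supply in inverse form: P = 66 + 5Q.
Pre-tax equilibrium: 96 - Q = 66 + 5Q gives Q* = 5, P* = 91.
With the tax, sellers need 17 more per unit: 96 - Q = 66 + 5Q + 17, so Q_t = 2.1667. Buyers pay P_b = 93.8333; sellers receive P_s = P_b - 17 = 76.8333.
Deadweight loss is the triangle between the curves from Q_t to Q*: (1/2)(5 - 2.1667)(17) = 24.0833.

24.08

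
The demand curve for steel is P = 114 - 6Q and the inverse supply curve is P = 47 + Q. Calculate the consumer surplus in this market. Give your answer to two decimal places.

274.84

Setting demand equal to supply, 67 = 7Q, so Q* = 9.5714 and P* = 56.5714.
CS is the area between the demand curve and P* from 0 to Q*: (1/2)(9.5714)(57.4286) = 274.8367.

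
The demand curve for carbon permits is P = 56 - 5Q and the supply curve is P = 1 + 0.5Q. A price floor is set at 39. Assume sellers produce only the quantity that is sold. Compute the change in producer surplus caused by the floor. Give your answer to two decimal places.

Free-market equilibrium: 56 - 5Q = 1 + 0.5Q gives Q* = 10, P* = 6.
At P = 39, buyers demand (56 - 39)/5 = 3.4 while sellers would supply more, so the quantity traded is 3.4 at price 39.
PS goes from (1/2)(10)(5) = 25 to 126.31 (computed as (39 - 1)(3.4) - (1/2)(0.5)(3.4)^2), a change of 101.31.

101.31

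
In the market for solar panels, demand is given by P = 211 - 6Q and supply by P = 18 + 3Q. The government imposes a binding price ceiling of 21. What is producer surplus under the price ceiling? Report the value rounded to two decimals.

Without the control, 211 - 6Q = 18 + 3Q so Q* = 21.4444 and P* = 82.3333.
At P = 21, sellers supply (21 - 18)/3 = 1 while buyers want more, so the quantity traded is 1 at price 21.
PS is the triangle above supply below 21: (1/2)(1)(21 - 18) = 1.5.

1.50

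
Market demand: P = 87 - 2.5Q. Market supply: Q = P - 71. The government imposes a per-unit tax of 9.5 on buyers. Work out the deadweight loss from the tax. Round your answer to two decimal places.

12.89

Rewriting supply in inverse form: P = 71 + Q.
Without the tax, 87 - 2.5Q = 71 + Q so Q* = 4.5714 and P* = 75.5714.
With the tax, buyers' net willingness to pay falls by 9.5: (87 - 9.5) - 2.5Q = 71 + Q, so Q_t = 1.8571. Buyers pay P_b = 82.3571; sellers receive P_s = P_b - 9.5 = 72.8571.
Deadweight loss is the triangle between the curves from Q_t to Q*: (1/2)(4.5714 - 1.8571)(9.5) = 12.8929.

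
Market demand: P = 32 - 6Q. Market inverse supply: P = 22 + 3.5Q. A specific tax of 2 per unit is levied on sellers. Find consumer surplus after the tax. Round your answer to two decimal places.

Pre-tax equilibrium: 32 - 6Q = 22 + 3.5Q gives Q* = 1.0526, P* = 25.6842.
With the tax, sellers need 2 more per unit: 32 - 6Q = 22 + 3.5Q + 2, so Q_t = 0.8421. Buyers pay P_b = 26.9474; sellers receive P_s = P_b - 2 = 24.9474.
Consumer surplus is the triangle under demand above P_b: (1/2)(0.8421)(32 - 26.9474) = 2.1274.

2.13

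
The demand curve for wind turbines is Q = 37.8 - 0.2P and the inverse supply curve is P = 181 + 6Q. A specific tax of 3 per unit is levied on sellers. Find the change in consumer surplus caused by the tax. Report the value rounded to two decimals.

-0.81

Rewriting demand in inverse form: P = 189 - 5Q.
Pre-tax equilibrium: 189 - 5Q = 181 + 6Q gives Q* = 0.7273, P* = 185.3636.
A tax on sellers shifts supply up by 3: 189 - 5Q = 181 + 6Q + 3, so Q_t = 0.4545. Buyers pay P_b = 186.7273; sellers receive P_s = P_b - 3 = 183.7273.
Consumers lose the trapezoid between P* and P_b out to Q_t plus the triangle from Q_t to Q*: change in CS = 0.5165 - 1.3223 = -0.8058.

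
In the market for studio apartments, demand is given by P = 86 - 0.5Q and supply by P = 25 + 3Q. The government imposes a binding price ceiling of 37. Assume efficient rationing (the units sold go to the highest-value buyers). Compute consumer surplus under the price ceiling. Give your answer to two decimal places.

Free-market equilibrium: 86 - 0.5Q = 25 + 3Q gives Q* = 17.4286, P* = 77.2857.
At P = 37, sellers supply (37 - 25)/3 = 4 while buyers want more, so the quantity traded is 4 at price 37.
The demand price at Q = 4 is 84. CS is the trapezoid between demand and 37 over [0, 4]: (1/2)[(86 - 37) + (84 - 37)](4) = 192.

192.00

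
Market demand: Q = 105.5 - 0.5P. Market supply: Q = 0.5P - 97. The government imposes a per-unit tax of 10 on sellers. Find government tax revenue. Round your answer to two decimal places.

Rewriting demand in inverse form: P = 211 - 2Q.
Rewriting supply in inverse form: P = 194 + 2Q.
Without the tax, 211 - 2Q = 194 + 2Q so Q* = 4.25 and P* = 202.5.
With the tax, sellers need 10 more per unit: 211 - 2Q = 194 + 2Q + 10, so Q_t = 1.75. Buyers pay P_b = 207.5; sellers receive P_s = P_b - 10 = 197.5.
Revenue is the tax times quantity traded: 10 x 1.75 = 17.5.

17.50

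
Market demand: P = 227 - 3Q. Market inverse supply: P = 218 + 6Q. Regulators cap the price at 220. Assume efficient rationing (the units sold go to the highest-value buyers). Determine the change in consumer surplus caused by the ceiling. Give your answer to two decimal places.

Free-market equilibrium: 227 - 3Q = 218 + 6Q gives Q* = 1, P* = 224.
At the ceiling price 220, quantity supplied is (220 - 218)/6 = 0.3333; supply is the short side, so Q = 0.3333 trades at P = 220.
CS goes from (1/2)(1)(3) = 1.5 to 2.1667 (computed as (227 - 220)(0.3333) - (1/2)(3)(0.3333)^2), a change of 0.6667.

0.67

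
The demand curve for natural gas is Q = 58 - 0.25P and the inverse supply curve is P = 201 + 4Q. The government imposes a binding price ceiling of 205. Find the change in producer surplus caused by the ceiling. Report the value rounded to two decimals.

Rewriting demand in inverse form: P = 232 - 4Q.
Without the control, 232 - 4Q = 201 + 4Q so Q* = 3.875 and P* = 216.5.
At the ceiling price 205, quantity supplied is (205 - 201)/4 = 1; supply is the short side, so Q = 1 trades at P = 205.
PS goes from (1/2)(3.875)(15.5) = 30.0312 to 2 (computed as (205 - 201)(1) - (1/2)(4)(1)^2), a change of -28.0312.

-28.03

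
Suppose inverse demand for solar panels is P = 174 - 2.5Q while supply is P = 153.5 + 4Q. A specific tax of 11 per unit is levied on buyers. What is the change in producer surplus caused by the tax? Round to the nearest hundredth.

-15.62

Pre-tax equilibrium: 174 - 2.5Q = 153.5 + 4Q gives Q* = 3.1538, P* = 166.1154.
With the tax, buyers' net willingness to pay falls by 11: (174 - 11) - 2.5Q = 153.5 + 4Q, so Q_t = 1.4615. Buyers pay P_b = 170.3462; sellers receive P_s = P_b - 11 = 159.3462.
Producers lose the trapezoid between P_s and P* out to Q_t plus the triangle from Q_t to Q*: change in PS = 4.2722 - 19.8935 = -15.6213.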